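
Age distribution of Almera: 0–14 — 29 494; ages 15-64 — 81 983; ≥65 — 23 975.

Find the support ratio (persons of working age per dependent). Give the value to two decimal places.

Support ratio = 81 983 / (29 494 + 23 975) = 81 983 / 53 469 = 1.53

Support ratio: 1.53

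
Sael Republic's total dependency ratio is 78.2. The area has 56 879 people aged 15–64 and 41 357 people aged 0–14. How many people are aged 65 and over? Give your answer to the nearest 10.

Aged 65 and over: 3 120

Total dependency ratio = (youth + elderly) / working-age × 100
78.2 = (41 357 + E) / 56 879 × 100
⇒ 3 120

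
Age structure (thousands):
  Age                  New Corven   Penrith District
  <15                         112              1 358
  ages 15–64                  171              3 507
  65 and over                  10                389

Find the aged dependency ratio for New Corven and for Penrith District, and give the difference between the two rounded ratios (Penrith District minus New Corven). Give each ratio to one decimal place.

New Corven: 10 / 171 × 100 = 5.8
Penrith District: 389 / 3 507 × 100 = 11.1

New Corven: 5.8
Penrith District: 11.1
Difference: +5.3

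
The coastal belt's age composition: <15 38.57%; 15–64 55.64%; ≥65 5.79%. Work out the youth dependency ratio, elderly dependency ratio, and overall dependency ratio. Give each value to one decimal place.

Youth dependency ratio: 69.3
Old-age dependency ratio: 10.4
Total dependency ratio: 79.7

Youth dependency ratio = 38.57 / 55.64 × 100 = 69.3
Old-age dependency ratio = 5.79 / 55.64 × 100 = 10.4
Total dependency ratio = (38.57 + 5.79) / 55.64 × 100 = 44.36 / 55.64 × 100 = 79.7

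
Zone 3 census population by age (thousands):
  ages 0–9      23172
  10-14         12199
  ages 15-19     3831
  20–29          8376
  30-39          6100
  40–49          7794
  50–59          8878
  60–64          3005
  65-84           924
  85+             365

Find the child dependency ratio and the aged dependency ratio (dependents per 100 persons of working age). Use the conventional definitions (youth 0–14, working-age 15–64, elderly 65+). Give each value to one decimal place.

Youth dependency ratio: 93.1
Old-age dependency ratio: 3.4

0–14: 23172 + 12199 = 35371
15–64: 3831 + 8376 + 6100 + 7794 + 8878 + 3005 = 37984
65+: 924 + 365 = 1289
Youth dependency ratio = 35371 / 37984 × 100 = 93.1
Old-age dependency ratio = 1289 / 37984 × 100 = 3.4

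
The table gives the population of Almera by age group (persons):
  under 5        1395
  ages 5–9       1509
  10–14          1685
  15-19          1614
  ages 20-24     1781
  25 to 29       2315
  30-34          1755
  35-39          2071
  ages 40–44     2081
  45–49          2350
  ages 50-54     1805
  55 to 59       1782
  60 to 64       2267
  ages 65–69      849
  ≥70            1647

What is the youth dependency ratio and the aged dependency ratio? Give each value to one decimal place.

Youth dependency ratio: 23.2
Old-age dependency ratio: 12.6

0–14: 1395 + 1509 + 1685 = 4589
15–64: 1614 + 1781 + 2315 + 1755 + 2071 + 2081 + 2350 + 1805 + 1782 + 2267 = 19821
65+: 849 + 1647 = 2496
Youth dependency ratio = 4589 / 19821 × 100 = 23.2
Old-age dependency ratio = 2496 / 19821 × 100 = 12.6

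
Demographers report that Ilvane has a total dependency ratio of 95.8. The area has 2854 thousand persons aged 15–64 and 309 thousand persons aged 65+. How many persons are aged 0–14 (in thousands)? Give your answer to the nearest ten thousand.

Aged 0–14: 2430

Total dependency ratio = (youth + elderly) / working-age × 100
95.8 = (Y + 309) / 2854 × 100
⇒ 2430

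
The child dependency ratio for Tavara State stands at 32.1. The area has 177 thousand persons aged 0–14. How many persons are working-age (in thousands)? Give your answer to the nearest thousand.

Working-age: 551

Youth dependency ratio = youth / working-age × 100
32.1 = 177 / W × 100
⇒ 551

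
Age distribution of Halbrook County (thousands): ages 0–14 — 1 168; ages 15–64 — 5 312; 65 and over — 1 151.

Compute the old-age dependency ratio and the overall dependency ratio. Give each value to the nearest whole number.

Old-age dependency ratio = 1 151 / 5 312 × 100 = 22
Total dependency ratio = (1 168 + 1 151) / 5 312 × 100 = 2 319 / 5 312 × 100 = 44

Old-age dependency ratio: 22
Total dependency ratio: 44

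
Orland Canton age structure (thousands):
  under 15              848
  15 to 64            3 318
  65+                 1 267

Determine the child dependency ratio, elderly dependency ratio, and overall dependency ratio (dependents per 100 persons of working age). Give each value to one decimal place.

Youth dependency ratio: 25.6
Old-age dependency ratio: 38.2
Total dependency ratio: 63.7

Youth dependency ratio = 848 / 3 318 × 100 = 25.6
Old-age dependency ratio = 1 267 / 3 318 × 100 = 38.2
Total dependency ratio = (848 + 1 267) / 3 318 × 100 = 2 115 / 3 318 × 100 = 63.7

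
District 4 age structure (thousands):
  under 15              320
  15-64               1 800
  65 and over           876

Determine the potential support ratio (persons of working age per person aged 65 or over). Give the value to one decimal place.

Potential support ratio: 2.1

Potential support ratio = 1 800 / 876 = 2.1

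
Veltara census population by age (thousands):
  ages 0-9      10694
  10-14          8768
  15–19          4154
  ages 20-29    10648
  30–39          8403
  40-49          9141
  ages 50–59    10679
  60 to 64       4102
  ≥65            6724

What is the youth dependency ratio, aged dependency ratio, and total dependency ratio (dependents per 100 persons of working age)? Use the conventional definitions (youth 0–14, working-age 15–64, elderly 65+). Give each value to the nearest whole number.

Youth dependency ratio: 41
Old-age dependency ratio: 14
Total dependency ratio: 56

0–14: 10694 + 8768 = 19462
15–64: 4154 + 10648 + 8403 + 9141 + 10679 + 4102 = 47127
65+: 6724
Youth dependency ratio = 19462 / 47127 × 100 = 41
Old-age dependency ratio = 6724 / 47127 × 100 = 14
Total dependency ratio = (19462 + 6724) / 47127 × 100 = 26186 / 47127 × 100 = 56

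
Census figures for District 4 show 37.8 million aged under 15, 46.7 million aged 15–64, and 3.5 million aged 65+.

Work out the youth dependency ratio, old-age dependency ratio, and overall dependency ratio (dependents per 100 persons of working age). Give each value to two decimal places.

Youth dependency ratio = 37.8 / 46.7 × 100 = 80.94
Old-age dependency ratio = 3.5 / 46.7 × 100 = 7.49
Total dependency ratio = (37.8 + 3.5) / 46.7 × 100 = 41.3 / 46.7 × 100 = 88.44

Youth dependency ratio: 80.94
Old-age dependency ratio: 7.49
Total dependency ratio: 88.44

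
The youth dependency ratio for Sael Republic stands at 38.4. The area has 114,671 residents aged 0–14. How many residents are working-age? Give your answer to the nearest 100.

Working-age: 298,600

Youth dependency ratio = youth / working-age × 100
38.4 = 114,671 / W × 100
⇒ 298,600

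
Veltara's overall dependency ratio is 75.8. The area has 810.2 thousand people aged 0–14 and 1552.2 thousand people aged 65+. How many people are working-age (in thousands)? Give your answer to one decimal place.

Total dependency ratio = (youth + elderly) / working-age × 100
75.8 = (810.2 + 1552.2) / W × 100
⇒ 3116.6

Working-age: 3116.6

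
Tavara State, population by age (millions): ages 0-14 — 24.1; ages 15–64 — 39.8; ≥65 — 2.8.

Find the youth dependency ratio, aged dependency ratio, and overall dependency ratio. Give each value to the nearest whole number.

Youth dependency ratio = 24.1 / 39.8 × 100 = 61
Old-age dependency ratio = 2.8 / 39.8 × 100 = 7
Total dependency ratio = (24.1 + 2.8) / 39.8 × 100 = 26.9 / 39.8 × 100 = 68

Youth dependency ratio: 61
Old-age dependency ratio: 7
Total dependency ratio: 68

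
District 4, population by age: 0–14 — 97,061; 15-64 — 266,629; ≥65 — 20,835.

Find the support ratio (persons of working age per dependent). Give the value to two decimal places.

Support ratio = 266,629 / (97,061 + 20,835) = 266,629 / 117,896 = 2.26

Support ratio: 2.26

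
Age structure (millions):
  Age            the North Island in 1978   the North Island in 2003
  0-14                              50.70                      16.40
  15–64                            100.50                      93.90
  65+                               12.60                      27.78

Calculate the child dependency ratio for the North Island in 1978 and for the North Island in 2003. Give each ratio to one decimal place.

the North Island in 1978: 50.4
the North Island in 2003: 17.5

the North Island in 1978: 50.70 / 100.50 × 100 = 50.4
the North Island in 2003: 16.40 / 93.90 × 100 = 17.5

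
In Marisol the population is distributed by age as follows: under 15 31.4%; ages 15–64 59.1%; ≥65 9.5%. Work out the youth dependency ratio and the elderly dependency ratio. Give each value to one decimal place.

Youth dependency ratio = 31.4 / 59.1 × 100 = 53.1
Old-age dependency ratio = 9.5 / 59.1 × 100 = 16.1

Youth dependency ratio: 53.1
Old-age dependency ratio: 16.1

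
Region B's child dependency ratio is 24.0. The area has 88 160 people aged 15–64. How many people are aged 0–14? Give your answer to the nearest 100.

Youth dependency ratio = youth / working-age × 100
24.0 = Y / 88 160 × 100
⇒ 21 200

Aged 0–14: 21 200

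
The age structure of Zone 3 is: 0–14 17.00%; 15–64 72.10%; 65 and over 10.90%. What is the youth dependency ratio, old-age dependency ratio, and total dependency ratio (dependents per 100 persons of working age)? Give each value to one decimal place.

Youth dependency ratio = 17.00 / 72.10 × 100 = 23.6
Old-age dependency ratio = 10.90 / 72.10 × 100 = 15.1
Total dependency ratio = (17.00 + 10.90) / 72.10 × 100 = 27.90 / 72.10 × 100 = 38.7

Youth dependency ratio: 23.6
Old-age dependency ratio: 15.1
Total dependency ratio: 38.7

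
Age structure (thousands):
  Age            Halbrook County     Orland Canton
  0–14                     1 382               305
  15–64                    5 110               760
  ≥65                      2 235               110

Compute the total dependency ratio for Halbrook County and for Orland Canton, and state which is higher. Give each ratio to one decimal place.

Halbrook County: 70.8
Orland Canton: 54.6
Higher: Halbrook County

Halbrook County: (1 382 + 2 235) / 5 110 × 100 = 3 617 / 5 110 × 100 = 70.8
Orland Canton: (305 + 110) / 760 × 100 = 415 / 760 × 100 = 54.6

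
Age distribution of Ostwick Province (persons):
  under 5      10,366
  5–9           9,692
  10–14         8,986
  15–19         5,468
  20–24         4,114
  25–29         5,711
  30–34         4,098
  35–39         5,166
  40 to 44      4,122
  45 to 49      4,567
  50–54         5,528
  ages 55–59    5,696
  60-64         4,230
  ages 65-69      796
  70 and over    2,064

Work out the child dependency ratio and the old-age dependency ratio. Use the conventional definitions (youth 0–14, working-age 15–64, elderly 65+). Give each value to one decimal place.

0–14: 10,366 + 9,692 + 8,986 = 29,044
15–64: 5,468 + 4,114 + 5,711 + 4,098 + 5,166 + 4,122 + 4,567 + 5,528 + 5,696 + 4,230 = 48,700
65+: 796 + 2,064 = 2,860
Youth dependency ratio = 29,044 / 48,700 × 100 = 59.6
Old-age dependency ratio = 2,860 / 48,700 × 100 = 5.9

Youth dependency ratio: 59.6
Old-age dependency ratio: 5.9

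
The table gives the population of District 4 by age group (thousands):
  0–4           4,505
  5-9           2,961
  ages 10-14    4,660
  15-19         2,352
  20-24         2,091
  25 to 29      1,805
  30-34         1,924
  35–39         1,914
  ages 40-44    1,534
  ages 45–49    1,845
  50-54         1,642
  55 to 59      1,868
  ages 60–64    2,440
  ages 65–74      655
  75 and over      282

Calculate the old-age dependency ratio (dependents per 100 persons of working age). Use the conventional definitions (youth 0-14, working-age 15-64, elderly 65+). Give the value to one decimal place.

0–14: 4,505 + 2,961 + 4,660 = 12,126
15–64: 2,352 + 2,091 + 1,805 + 1,924 + 1,914 + 1,534 + 1,845 + 1,642 + 1,868 + 2,440 = 19,415
65+: 655 + 282 = 937
Old-age dependency ratio = 937 / 19,415 × 100 = 4.8

Old-age dependency ratio: 4.8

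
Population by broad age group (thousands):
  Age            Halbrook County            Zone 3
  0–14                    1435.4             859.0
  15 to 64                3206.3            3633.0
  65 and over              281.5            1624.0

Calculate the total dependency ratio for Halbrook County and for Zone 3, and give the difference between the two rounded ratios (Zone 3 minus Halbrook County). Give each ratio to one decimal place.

Halbrook County: 53.5
Zone 3: 68.3
Difference: +14.8

Halbrook County: (1435.4 + 281.5) / 3206.3 × 100 = 1716.9 / 3206.3 × 100 = 53.5
Zone 3: (859.0 + 1624.0) / 3633.0 × 100 = 2483.0 / 3633.0 × 100 = 68.3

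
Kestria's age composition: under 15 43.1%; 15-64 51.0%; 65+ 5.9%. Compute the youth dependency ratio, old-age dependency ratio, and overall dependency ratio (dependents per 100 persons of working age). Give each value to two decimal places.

Youth dependency ratio: 84.51
Old-age dependency ratio: 11.57
Total dependency ratio: 96.08

Youth dependency ratio = 43.1 / 51.0 × 100 = 84.51
Old-age dependency ratio = 5.9 / 51.0 × 100 = 11.57
Total dependency ratio = (43.1 + 5.9) / 51.0 × 100 = 49.0 / 51.0 × 100 = 96.08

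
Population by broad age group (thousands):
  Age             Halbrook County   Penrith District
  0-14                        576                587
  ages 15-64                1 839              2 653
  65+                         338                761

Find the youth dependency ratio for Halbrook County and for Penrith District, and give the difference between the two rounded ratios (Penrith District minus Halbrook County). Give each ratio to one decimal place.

Halbrook County: 31.3
Penrith District: 22.1
Difference: -9.2

Halbrook County: 576 / 1 839 × 100 = 31.3
Penrith District: 587 / 2 653 × 100 = 22.1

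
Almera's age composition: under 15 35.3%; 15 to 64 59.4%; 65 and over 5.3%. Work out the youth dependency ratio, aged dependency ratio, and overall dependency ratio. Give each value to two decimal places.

Youth dependency ratio: 59.43
Old-age dependency ratio: 8.92
Total dependency ratio: 68.35

Youth dependency ratio = 35.3 / 59.4 × 100 = 59.43
Old-age dependency ratio = 5.3 / 59.4 × 100 = 8.92
Total dependency ratio = (35.3 + 5.3) / 59.4 × 100 = 40.6 / 59.4 × 100 = 68.35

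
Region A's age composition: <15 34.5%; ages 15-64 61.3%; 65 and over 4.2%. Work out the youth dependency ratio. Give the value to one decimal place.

Youth dependency ratio = 34.5 / 61.3 × 100 = 56.3

Youth dependency ratio: 56.3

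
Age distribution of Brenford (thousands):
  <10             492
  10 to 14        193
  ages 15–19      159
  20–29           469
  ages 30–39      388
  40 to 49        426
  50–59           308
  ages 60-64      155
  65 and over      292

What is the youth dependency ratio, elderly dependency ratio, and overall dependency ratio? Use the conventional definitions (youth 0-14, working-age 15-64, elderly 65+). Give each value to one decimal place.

0–14: 492 + 193 = 685
15–64: 159 + 469 + 388 + 426 + 308 + 155 = 1905
65+: 292
Youth dependency ratio = 685 / 1905 × 100 = 36.0
Old-age dependency ratio = 292 / 1905 × 100 = 15.3
Total dependency ratio = (685 + 292) / 1905 × 100 = 977 / 1905 × 100 = 51.3

Youth dependency ratio: 36.0
Old-age dependency ratio: 15.3
Total dependency ratio: 51.3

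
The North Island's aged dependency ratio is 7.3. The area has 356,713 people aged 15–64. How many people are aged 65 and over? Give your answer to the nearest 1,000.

Aged 65 and over: 26,000

Old-age dependency ratio = elderly / working-age × 100
7.3 = E / 356,713 × 100
⇒ 26,000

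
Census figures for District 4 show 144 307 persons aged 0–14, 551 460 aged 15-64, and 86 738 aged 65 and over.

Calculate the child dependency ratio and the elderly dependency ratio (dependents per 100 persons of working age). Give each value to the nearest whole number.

Youth dependency ratio: 26
Old-age dependency ratio: 16

Youth dependency ratio = 144 307 / 551 460 × 100 = 26
Old-age dependency ratio = 86 738 / 551 460 × 100 = 16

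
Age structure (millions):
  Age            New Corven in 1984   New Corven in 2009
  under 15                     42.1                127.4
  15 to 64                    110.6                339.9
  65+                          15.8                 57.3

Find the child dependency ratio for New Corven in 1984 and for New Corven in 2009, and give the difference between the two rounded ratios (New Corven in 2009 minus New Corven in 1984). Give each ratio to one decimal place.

New Corven in 1984: 42.1 / 110.6 × 100 = 38.1
New Corven in 2009: 127.4 / 339.9 × 100 = 37.5

New Corven in 1984: 38.1
New Corven in 2009: 37.5
Difference: -0.6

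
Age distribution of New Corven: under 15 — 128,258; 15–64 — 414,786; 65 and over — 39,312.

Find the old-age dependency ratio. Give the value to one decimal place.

Old-age dependency ratio = 39,312 / 414,786 × 100 = 9.5

Old-age dependency ratio: 9.5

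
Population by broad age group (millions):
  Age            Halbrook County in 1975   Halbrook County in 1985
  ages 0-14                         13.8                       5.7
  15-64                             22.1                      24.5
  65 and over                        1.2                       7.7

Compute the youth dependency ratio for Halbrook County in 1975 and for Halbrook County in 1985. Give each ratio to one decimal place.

Halbrook County in 1975: 13.8 / 22.1 × 100 = 62.4
Halbrook County in 1985: 5.7 / 24.5 × 100 = 23.3

Halbrook County in 1975: 62.4
Halbrook County in 1985: 23.3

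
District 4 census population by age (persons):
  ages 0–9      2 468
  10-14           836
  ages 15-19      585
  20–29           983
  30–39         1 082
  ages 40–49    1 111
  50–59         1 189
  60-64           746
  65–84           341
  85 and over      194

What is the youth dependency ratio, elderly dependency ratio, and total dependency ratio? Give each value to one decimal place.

Youth dependency ratio: 58.0
Old-age dependency ratio: 9.4
Total dependency ratio: 67.4

0–14: 2 468 + 836 = 3 304
15–64: 585 + 983 + 1 082 + 1 111 + 1 189 + 746 = 5 696
65+: 341 + 194 = 535
Youth dependency ratio = 3 304 / 5 696 × 100 = 58.0
Old-age dependency ratio = 535 / 5 696 × 100 = 9.4
Total dependency ratio = (3 304 + 535) / 5 696 × 100 = 3 839 / 5 696 × 100 = 67.4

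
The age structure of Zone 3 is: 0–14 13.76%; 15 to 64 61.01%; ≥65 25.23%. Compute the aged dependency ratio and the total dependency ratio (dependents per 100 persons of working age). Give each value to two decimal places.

Old-age dependency ratio = 25.23 / 61.01 × 100 = 41.35
Total dependency ratio = (13.76 + 25.23) / 61.01 × 100 = 38.99 / 61.01 × 100 = 63.91

Old-age dependency ratio: 41.35
Total dependency ratio: 63.91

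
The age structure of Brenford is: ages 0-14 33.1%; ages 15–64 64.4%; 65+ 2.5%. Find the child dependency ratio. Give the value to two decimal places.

Youth dependency ratio: 51.40

Youth dependency ratio = 33.1 / 64.4 × 100 = 51.40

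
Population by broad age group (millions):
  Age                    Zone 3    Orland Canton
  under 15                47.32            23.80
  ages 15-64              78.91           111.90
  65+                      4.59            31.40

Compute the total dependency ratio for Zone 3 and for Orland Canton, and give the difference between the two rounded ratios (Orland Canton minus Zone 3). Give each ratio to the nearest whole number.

Zone 3: (47.32 + 4.59) / 78.91 × 100 = 51.91 / 78.91 × 100 = 66
Orland Canton: (23.80 + 31.40) / 111.90 × 100 = 55.20 / 111.90 × 100 = 49

Zone 3: 66
Orland Canton: 49
Difference: -17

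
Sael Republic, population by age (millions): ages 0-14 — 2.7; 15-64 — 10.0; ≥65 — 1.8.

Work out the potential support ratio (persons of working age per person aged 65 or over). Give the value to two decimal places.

Potential support ratio = 10.0 / 1.8 = 5.56

Potential support ratio: 5.56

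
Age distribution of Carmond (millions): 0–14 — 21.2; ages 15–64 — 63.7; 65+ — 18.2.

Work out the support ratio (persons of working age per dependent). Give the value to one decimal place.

Support ratio: 1.6

Support ratio = 63.7 / (21.2 + 18.2) = 63.7 / 39.4 = 1.6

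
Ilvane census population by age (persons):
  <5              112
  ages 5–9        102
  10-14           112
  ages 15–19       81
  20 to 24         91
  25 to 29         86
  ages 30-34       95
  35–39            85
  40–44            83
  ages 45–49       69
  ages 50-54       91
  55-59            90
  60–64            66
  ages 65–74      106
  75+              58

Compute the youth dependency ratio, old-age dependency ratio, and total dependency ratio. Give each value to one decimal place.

0–14: 112 + 102 + 112 = 326
15–64: 81 + 91 + 86 + 95 + 85 + 83 + 69 + 91 + 90 + 66 = 837
65+: 106 + 58 = 164
Youth dependency ratio = 326 / 837 × 100 = 38.9
Old-age dependency ratio = 164 / 837 × 100 = 19.6
Total dependency ratio = (326 + 164) / 837 × 100 = 490 / 837 × 100 = 58.5

Youth dependency ratio: 38.9
Old-age dependency ratio: 19.6
Total dependency ratio: 58.5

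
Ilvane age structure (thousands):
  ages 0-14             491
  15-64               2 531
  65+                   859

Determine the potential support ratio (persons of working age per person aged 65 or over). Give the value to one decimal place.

Potential support ratio: 2.9

Potential support ratio = 2 531 / 859 = 2.9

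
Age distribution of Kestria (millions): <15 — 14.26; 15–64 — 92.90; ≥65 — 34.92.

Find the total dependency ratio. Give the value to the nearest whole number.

Total dependency ratio = (14.26 + 34.92) / 92.90 × 100 = 49.18 / 92.90 × 100 = 53

Total dependency ratio: 53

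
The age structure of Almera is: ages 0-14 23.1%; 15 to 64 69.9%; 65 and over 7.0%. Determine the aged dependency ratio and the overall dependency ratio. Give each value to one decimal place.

Old-age dependency ratio: 10.0
Total dependency ratio: 43.1

Old-age dependency ratio = 7.0 / 69.9 × 100 = 10.0
Total dependency ratio = (23.1 + 7.0) / 69.9 × 100 = 30.1 / 69.9 × 100 = 43.1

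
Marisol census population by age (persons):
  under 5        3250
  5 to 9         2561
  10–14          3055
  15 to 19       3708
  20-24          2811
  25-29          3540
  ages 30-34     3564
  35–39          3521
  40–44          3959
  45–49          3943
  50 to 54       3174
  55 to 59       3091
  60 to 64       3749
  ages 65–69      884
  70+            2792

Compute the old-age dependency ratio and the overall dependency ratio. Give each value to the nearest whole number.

0–14: 3250 + 2561 + 3055 = 8866
15–64: 3708 + 2811 + 3540 + 3564 + 3521 + 3959 + 3943 + 3174 + 3091 + 3749 = 35060
65+: 884 + 2792 = 3676
Old-age dependency ratio = 3676 / 35060 × 100 = 10
Total dependency ratio = (8866 + 3676) / 35060 × 100 = 12542 / 35060 × 100 = 36

Old-age dependency ratio: 10
Total dependency ratio: 36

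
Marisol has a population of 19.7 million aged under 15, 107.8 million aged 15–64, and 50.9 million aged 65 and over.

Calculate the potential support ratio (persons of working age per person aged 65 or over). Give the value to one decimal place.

Potential support ratio: 2.1

Potential support ratio = 107.8 / 50.9 = 2.1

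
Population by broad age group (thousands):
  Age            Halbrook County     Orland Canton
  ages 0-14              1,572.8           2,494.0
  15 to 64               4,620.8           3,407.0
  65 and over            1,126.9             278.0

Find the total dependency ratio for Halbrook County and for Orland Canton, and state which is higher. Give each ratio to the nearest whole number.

Halbrook County: 58
Orland Canton: 81
Higher: Orland Canton

Halbrook County: (1,572.8 + 1,126.9) / 4,620.8 × 100 = 2,699.7 / 4,620.8 × 100 = 58
Orland Canton: (2,494.0 + 278.0) / 3,407.0 × 100 = 2,772.0 / 3,407.0 × 100 = 81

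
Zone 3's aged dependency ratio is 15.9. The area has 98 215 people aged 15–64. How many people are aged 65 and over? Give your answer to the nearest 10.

Old-age dependency ratio = elderly / working-age × 100
15.9 = E / 98 215 × 100
⇒ 15 620

Aged 65 and over: 15 620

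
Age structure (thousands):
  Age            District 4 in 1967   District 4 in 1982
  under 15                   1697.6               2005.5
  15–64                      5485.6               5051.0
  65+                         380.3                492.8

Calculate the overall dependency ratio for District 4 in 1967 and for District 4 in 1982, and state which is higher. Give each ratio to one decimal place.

District 4 in 1967: (1697.6 + 380.3) / 5485.6 × 100 = 2077.9 / 5485.6 × 100 = 37.9
District 4 in 1982: (2005.5 + 492.8) / 5051.0 × 100 = 2498.3 / 5051.0 × 100 = 49.5

District 4 in 1967: 37.9
District 4 in 1982: 49.5
Higher: District 4 in 1982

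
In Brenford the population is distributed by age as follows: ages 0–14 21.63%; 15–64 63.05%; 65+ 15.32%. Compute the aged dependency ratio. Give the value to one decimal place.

Old-age dependency ratio: 24.3

Old-age dependency ratio = 15.32 / 63.05 × 100 = 24.3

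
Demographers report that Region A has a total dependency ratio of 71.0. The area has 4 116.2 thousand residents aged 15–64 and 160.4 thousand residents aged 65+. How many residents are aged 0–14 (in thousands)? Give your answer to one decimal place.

Aged 0–14: 2 762.1

Total dependency ratio = (youth + elderly) / working-age × 100
71.0 = (Y + 160.4) / 4 116.2 × 100
⇒ 2 762.1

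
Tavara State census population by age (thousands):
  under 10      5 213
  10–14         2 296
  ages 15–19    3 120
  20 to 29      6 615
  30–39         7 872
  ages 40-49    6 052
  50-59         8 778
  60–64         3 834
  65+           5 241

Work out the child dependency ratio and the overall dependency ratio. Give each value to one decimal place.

0–14: 5 213 + 2 296 = 7 509
15–64: 3 120 + 6 615 + 7 872 + 6 052 + 8 778 + 3 834 = 36 271
65+: 5 241
Youth dependency ratio = 7 509 / 36 271 × 100 = 20.7
Total dependency ratio = (7 509 + 5 241) / 36 271 × 100 = 12 750 / 36 271 × 100 = 35.2

Youth dependency ratio: 20.7
Total dependency ratio: 35.2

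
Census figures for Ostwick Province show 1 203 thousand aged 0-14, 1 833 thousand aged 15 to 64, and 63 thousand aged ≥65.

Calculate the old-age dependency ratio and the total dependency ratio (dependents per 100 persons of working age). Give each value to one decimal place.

Old-age dependency ratio = 63 / 1 833 × 100 = 3.4
Total dependency ratio = (1 203 + 63) / 1 833 × 100 = 1 266 / 1 833 × 100 = 69.1

Old-age dependency ratio: 3.4
Total dependency ratio: 69.1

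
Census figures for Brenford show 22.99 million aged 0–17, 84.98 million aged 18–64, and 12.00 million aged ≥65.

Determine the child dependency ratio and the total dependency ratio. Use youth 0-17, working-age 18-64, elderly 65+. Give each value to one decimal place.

Youth dependency ratio = 22.99 / 84.98 × 100 = 27.1
Total dependency ratio = (22.99 + 12.00) / 84.98 × 100 = 34.99 / 84.98 × 100 = 41.2

Youth dependency ratio: 27.1
Total dependency ratio: 41.2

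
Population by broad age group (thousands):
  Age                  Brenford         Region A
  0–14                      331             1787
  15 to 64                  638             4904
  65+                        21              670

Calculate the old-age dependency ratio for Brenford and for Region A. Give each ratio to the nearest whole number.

Brenford: 3
Region A: 14

Brenford: 21 / 638 × 100 = 3
Region A: 670 / 4904 × 100 = 14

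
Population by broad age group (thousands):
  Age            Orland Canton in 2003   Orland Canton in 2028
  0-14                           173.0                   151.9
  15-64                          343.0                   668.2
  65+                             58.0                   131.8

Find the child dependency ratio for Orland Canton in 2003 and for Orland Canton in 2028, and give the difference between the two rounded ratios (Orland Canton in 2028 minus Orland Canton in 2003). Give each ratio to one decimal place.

Orland Canton in 2003: 50.4
Orland Canton in 2028: 22.7
Difference: -27.7

Orland Canton in 2003: 173.0 / 343.0 × 100 = 50.4
Orland Canton in 2028: 151.9 / 668.2 × 100 = 22.7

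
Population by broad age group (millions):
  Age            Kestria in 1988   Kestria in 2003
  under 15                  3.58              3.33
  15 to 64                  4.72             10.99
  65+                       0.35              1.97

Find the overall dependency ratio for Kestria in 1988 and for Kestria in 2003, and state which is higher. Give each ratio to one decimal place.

Kestria in 1988: (3.58 + 0.35) / 4.72 × 100 = 3.93 / 4.72 × 100 = 83.3
Kestria in 2003: (3.33 + 1.97) / 10.99 × 100 = 5.30 / 10.99 × 100 = 48.2

Kestria in 1988: 83.3
Kestria in 2003: 48.2
Higher: Kestria in 1988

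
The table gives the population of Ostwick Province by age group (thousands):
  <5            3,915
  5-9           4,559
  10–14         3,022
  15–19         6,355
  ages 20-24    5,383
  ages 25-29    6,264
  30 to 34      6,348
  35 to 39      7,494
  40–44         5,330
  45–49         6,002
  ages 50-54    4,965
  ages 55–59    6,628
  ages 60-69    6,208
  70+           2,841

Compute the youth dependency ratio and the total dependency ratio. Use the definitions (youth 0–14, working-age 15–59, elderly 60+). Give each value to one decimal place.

0–14: 3,915 + 4,559 + 3,022 = 11,496
15–59: 6,355 + 5,383 + 6,264 + 6,348 + 7,494 + 5,330 + 6,002 + 4,965 + 6,628 = 54,769
60+: 6,208 + 2,841 = 9,049
Youth dependency ratio = 11,496 / 54,769 × 100 = 21.0
Total dependency ratio = (11,496 + 9,049) / 54,769 × 100 = 20,545 / 54,769 × 100 = 37.5

Youth dependency ratio: 21.0
Total dependency ratio: 37.5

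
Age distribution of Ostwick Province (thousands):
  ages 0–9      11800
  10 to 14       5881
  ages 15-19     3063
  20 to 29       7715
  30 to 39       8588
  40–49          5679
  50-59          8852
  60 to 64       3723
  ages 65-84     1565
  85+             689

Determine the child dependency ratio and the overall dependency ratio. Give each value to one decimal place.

Youth dependency ratio: 47.0
Total dependency ratio: 53.0

0–14: 11800 + 5881 = 17681
15–64: 3063 + 7715 + 8588 + 5679 + 8852 + 3723 = 37620
65+: 1565 + 689 = 2254
Youth dependency ratio = 17681 / 37620 × 100 = 47.0
Total dependency ratio = (17681 + 2254) / 37620 × 100 = 19935 / 37620 × 100 = 53.0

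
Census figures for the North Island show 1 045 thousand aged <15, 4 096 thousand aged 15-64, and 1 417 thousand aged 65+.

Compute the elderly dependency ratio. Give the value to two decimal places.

Old-age dependency ratio: 34.59

Old-age dependency ratio = 1 417 / 4 096 × 100 = 34.59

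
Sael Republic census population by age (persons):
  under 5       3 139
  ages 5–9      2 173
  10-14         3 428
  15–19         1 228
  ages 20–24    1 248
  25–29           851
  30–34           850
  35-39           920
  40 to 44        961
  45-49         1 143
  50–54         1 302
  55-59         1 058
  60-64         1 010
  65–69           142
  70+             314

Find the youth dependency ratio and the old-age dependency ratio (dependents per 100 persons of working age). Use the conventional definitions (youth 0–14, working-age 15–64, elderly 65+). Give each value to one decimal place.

0–14: 3 139 + 2 173 + 3 428 = 8 740
15–64: 1 228 + 1 248 + 851 + 850 + 920 + 961 + 1 143 + 1 302 + 1 058 + 1 010 = 10 571
65+: 142 + 314 = 456
Youth dependency ratio = 8 740 / 10 571 × 100 = 82.7
Old-age dependency ratio = 456 / 10 571 × 100 = 4.3

Youth dependency ratio: 82.7
Old-age dependency ratio: 4.3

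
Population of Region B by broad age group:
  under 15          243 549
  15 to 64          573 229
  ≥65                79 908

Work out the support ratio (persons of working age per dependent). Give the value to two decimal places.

Support ratio = 573 229 / (243 549 + 79 908) = 573 229 / 323 457 = 1.77

Support ratio: 1.77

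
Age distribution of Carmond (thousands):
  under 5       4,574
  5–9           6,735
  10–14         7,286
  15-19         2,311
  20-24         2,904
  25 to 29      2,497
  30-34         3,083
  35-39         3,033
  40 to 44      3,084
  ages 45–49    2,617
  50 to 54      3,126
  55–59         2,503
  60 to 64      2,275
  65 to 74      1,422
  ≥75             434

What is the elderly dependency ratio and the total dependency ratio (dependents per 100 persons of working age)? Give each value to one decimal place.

0–14: 4,574 + 6,735 + 7,286 = 18,595
15–64: 2,311 + 2,904 + 2,497 + 3,083 + 3,033 + 3,084 + 2,617 + 3,126 + 2,503 + 2,275 = 27,433
65+: 1,422 + 434 = 1,856
Old-age dependency ratio = 1,856 / 27,433 × 100 = 6.8
Total dependency ratio = (18,595 + 1,856) / 27,433 × 100 = 20,451 / 27,433 × 100 = 74.5

Old-age dependency ratio: 6.8
Total dependency ratio: 74.5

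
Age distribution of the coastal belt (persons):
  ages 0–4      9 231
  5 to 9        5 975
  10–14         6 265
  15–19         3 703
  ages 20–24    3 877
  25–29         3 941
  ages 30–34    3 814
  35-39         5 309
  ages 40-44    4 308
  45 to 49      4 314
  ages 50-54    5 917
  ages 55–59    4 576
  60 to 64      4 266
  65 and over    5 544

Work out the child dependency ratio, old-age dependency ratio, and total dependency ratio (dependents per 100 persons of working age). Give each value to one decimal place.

Youth dependency ratio: 48.8
Old-age dependency ratio: 12.6
Total dependency ratio: 61.4

0–14: 9 231 + 5 975 + 6 265 = 21 471
15–64: 3 703 + 3 877 + 3 941 + 3 814 + 5 309 + 4 308 + 4 314 + 5 917 + 4 576 + 4 266 = 44 025
65+: 5 544
Youth dependency ratio = 21 471 / 44 025 × 100 = 48.8
Old-age dependency ratio = 5 544 / 44 025 × 100 = 12.6
Total dependency ratio = (21 471 + 5 544) / 44 025 × 100 = 27 015 / 44 025 × 100 = 61.4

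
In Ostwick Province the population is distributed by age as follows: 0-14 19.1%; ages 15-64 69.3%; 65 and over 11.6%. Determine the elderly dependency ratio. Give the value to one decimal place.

Old-age dependency ratio = 11.6 / 69.3 × 100 = 16.7

Old-age dependency ratio: 16.7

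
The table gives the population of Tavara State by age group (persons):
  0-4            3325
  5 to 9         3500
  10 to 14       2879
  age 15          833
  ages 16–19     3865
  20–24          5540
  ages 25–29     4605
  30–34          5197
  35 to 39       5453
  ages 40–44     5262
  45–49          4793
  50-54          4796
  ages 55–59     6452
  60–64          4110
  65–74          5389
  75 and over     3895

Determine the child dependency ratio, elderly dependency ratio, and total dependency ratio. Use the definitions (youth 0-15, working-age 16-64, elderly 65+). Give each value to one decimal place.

0–15: 3325 + 3500 + 2879 + 833 = 10537
16–64: 3865 + 5540 + 4605 + 5197 + 5453 + 5262 + 4793 + 4796 + 6452 + 4110 = 50073
65+: 5389 + 3895 = 9284
Youth dependency ratio = 10537 / 50073 × 100 = 21.0
Old-age dependency ratio = 9284 / 50073 × 100 = 18.5
Total dependency ratio = (10537 + 9284) / 50073 × 100 = 19821 / 50073 × 100 = 39.6

Youth dependency ratio: 21.0
Old-age dependency ratio: 18.5
Total dependency ratio: 39.6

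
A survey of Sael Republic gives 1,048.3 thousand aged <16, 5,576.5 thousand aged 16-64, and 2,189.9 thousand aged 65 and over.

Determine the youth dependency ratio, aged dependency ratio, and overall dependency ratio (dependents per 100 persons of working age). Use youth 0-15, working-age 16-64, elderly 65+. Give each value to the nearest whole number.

Youth dependency ratio = 1,048.3 / 5,576.5 × 100 = 19
Old-age dependency ratio = 2,189.9 / 5,576.5 × 100 = 39
Total dependency ratio = (1,048.3 + 2,189.9) / 5,576.5 × 100 = 3,238.2 / 5,576.5 × 100 = 58

Youth dependency ratio: 19
Old-age dependency ratio: 39
Total dependency ratio: 58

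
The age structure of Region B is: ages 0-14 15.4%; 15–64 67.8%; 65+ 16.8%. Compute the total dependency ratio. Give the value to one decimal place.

Total dependency ratio = (15.4 + 16.8) / 67.8 × 100 = 32.2 / 67.8 × 100 = 47.5

Total dependency ratio: 47.5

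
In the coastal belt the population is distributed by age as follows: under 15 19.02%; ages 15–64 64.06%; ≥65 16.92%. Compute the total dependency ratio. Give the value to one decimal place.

Total dependency ratio = (19.02 + 16.92) / 64.06 × 100 = 35.94 / 64.06 × 100 = 56.1

Total dependency ratio: 56.1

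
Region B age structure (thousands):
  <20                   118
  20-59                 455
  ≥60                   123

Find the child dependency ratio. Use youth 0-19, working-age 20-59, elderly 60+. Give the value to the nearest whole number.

Youth dependency ratio = 118 / 455 × 100 = 26

Youth dependency ratio: 26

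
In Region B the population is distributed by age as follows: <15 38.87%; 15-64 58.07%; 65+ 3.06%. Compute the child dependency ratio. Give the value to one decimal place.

Youth dependency ratio: 66.9

Youth dependency ratio = 38.87 / 58.07 × 100 = 66.9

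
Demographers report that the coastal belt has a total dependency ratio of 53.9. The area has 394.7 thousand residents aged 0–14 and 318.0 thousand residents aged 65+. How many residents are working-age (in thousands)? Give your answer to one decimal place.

Working-age: 1322.3

Total dependency ratio = (youth + elderly) / working-age × 100
53.9 = (394.7 + 318.0) / W × 100
⇒ 1322.3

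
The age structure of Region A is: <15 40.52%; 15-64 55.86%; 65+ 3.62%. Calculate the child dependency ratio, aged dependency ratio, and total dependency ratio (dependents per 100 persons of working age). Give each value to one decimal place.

Youth dependency ratio = 40.52 / 55.86 × 100 = 72.5
Old-age dependency ratio = 3.62 / 55.86 × 100 = 6.5
Total dependency ratio = (40.52 + 3.62) / 55.86 × 100 = 44.14 / 55.86 × 100 = 79.0

Youth dependency ratio: 72.5
Old-age dependency ratio: 6.5
Total dependency ratio: 79.0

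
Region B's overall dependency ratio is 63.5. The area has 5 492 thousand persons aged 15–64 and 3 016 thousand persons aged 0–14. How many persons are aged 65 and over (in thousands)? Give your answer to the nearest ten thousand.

Total dependency ratio = (youth + elderly) / working-age × 100
63.5 = (3 016 + E) / 5 492 × 100
⇒ 470

Aged 65 and over: 470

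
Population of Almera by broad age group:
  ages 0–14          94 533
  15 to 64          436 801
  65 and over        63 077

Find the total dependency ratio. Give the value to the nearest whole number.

Total dependency ratio: 36

Total dependency ratio = (94 533 + 63 077) / 436 801 × 100 = 157 610 / 436 801 × 100 = 36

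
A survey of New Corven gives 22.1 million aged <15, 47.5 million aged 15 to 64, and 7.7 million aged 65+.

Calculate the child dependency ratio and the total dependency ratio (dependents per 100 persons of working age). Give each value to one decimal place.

Youth dependency ratio: 46.5
Total dependency ratio: 62.7

Youth dependency ratio = 22.1 / 47.5 × 100 = 46.5
Total dependency ratio = (22.1 + 7.7) / 47.5 × 100 = 29.8 / 47.5 × 100 = 62.7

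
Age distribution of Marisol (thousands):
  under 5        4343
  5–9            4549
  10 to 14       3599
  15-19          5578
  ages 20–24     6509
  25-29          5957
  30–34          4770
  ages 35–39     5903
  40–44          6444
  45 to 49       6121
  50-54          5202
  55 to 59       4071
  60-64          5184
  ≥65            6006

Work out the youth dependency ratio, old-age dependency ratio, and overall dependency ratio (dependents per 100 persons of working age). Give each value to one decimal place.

0–14: 4343 + 4549 + 3599 = 12491
15–64: 5578 + 6509 + 5957 + 4770 + 5903 + 6444 + 6121 + 5202 + 4071 + 5184 = 55739
65+: 6006
Youth dependency ratio = 12491 / 55739 × 100 = 22.4
Old-age dependency ratio = 6006 / 55739 × 100 = 10.8
Total dependency ratio = (12491 + 6006) / 55739 × 100 = 18497 / 55739 × 100 = 33.2

Youth dependency ratio: 22.4
Old-age dependency ratio: 10.8
Total dependency ratio: 33.2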